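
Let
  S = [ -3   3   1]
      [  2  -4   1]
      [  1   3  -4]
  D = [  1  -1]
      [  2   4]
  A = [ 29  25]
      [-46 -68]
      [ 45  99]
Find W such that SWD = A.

Isolating W: multiply by S⁻¹ from the left and D⁻¹ from the right, so W = S⁻¹AD⁻¹.
det S = -2; the adjugate gives S⁻¹ = [[-13/2, -15/2, -7/2], [-9/2, -11/2, -5/2], [-5, -6, -3]].
det D = 6; the adjugate gives D⁻¹ = [[2/3, 1/6], [-1/3, 1/6]].
S⁻¹A = [[-1, 1], [10, 14], [-4, -14]].
W = (S⁻¹A)D⁻¹ = [[-1, 0], [2, 4], [2, -3]].

W = [[-1, 0], [2, 4], [2, -3]]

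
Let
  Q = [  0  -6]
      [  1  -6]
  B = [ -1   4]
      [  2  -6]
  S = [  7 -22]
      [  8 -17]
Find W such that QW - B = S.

W = [[4, -5], [-1, 3]]

QW = S + B = [[6, -18], [10, -23]].
Since Q multiplies W on the left, W = Q⁻¹(S + B).
Q has determinant 6; Q⁻¹ = [[-1, 1], [-1/6, 0]].
W = Q⁻¹(S + B) = [[4, -5], [-1, 3]].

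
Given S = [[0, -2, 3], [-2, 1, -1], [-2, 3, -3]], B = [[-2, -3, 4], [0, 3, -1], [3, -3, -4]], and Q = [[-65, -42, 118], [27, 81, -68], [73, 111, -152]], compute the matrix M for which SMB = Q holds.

M = [[4, -5, 2], [1, 4, 2], [5, -2, -3]]

Left-multiply by S⁻¹ and right-multiply by B⁻¹: M = S⁻¹QB⁻¹.
S has determinant -4; S⁻¹ = [[0, -3/4, 1/4], [1, -3/2, 3/2], [1, -1, 1]].
B has determinant 3; B⁻¹ = [[-5, -8, -3], [-1, -4/3, -2/3], [-3, -5, -2]].
S⁻¹Q = [[-2, -33, 13], [4, 3, -8], [-19, -12, 34]].
M = (S⁻¹Q)B⁻¹ = [[4, -5, 2], [1, 4, 2], [5, -2, -3]].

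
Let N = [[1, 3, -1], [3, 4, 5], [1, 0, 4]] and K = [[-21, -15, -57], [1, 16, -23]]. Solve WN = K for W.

W = [[3, -6, -6], [4, 1, -6]]

N is on the right of W, so right-multiply by N⁻¹: W = KN⁻¹.
det N = -1, so N⁻¹ = [[-16, 12, -19], [7, -5, 8], [4, -3, 5]].
W = KN⁻¹ = [[-21, -15, -57], [1, 16, -23]] · [[-16, 12, -19], [7, -5, 8], [4, -3, 5]] = [[3, -6, -6], [4, 1, -6]].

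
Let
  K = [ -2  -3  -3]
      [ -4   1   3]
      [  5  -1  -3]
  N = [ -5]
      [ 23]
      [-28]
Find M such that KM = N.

Left-multiplying both sides by K⁻¹ gives M = K⁻¹N.
det K = -6; the adjugate gives K⁻¹ = [[0, 1, 1], [-1/2, -7/2, -3], [1/6, 17/6, 7/3]].
M = K⁻¹N = [[0, 1, 1], [-1/2, -7/2, -3], [1/6, 17/6, 7/3]] · [[-5], [23], [-28]] = [[-5], [6], [-1]].

M = [[-5], [6], [-1]]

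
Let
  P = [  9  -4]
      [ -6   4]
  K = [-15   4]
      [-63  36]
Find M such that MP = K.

M = [[-3, -2], [-3, 6]]

Since P sits to the right of M, M = KP⁻¹.
det P = 12; the adjugate gives P⁻¹ = [[1/3, 1/3], [1/2, 3/4]].
M = KP⁻¹ = [[-15, 4], [-63, 36]] · [[1/3, 1/3], [1/2, 3/4]] = [[-3, -2], [-3, 6]].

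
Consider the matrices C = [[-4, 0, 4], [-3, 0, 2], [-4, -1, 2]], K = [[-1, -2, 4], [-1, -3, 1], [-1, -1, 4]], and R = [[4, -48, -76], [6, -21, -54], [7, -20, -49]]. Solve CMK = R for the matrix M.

Left-multiply by C⁻¹ and right-multiply by K⁻¹: M = C⁻¹RK⁻¹.
C has determinant 4; C⁻¹ = [[1/2, -1, 0], [-1/2, 2, -1], [3/4, -1, 0]].
det K = -3; the adjugate gives K⁻¹ = [[11/3, -4/3, -10/3], [-1, 0, 1], [2/3, -1/3, -1/3]].
C⁻¹R = [[-4, -3, 16], [3, 2, -21], [-3, -15, -3]].
M = (C⁻¹R)K⁻¹ = [[-1, 0, 5], [-5, 3, -1], [2, 5, -4]].

M = [[-1, 0, 5], [-5, 3, -1], [2, 5, -4]]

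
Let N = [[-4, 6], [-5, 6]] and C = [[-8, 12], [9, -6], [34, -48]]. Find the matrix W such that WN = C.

Since N sits to the right of W, W = CN⁻¹.
det N = 6; the adjugate gives N⁻¹ = [[1, -1], [5/6, -2/3]].
W = CN⁻¹ = [[-8, 12], [9, -6], [34, -48]] · [[1, -1], [5/6, -2/3]] = [[2, 0], [4, -5], [-6, -2]].

W = [[2, 0], [4, -5], [-6, -2]]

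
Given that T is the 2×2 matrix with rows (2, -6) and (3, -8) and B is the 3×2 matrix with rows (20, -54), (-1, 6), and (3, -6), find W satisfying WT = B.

W = [[1, 6], [-5, 3], [-3, 3]]

T is on the right of W, so right-multiply by T⁻¹: W = BT⁻¹.
det T = 2; the adjugate gives T⁻¹ = [[-4, 3], [-3/2, 1]].
W = BT⁻¹ = [[20, -54], [-1, 6], [3, -6]] · [[-4, 3], [-3/2, 1]] = [[1, 6], [-5, 3], [-3, 3]].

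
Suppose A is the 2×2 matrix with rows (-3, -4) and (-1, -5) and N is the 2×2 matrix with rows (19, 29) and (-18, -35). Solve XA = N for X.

X = [[-6, -1], [5, 3]]

Right-multiplying both sides by A⁻¹ gives X = NA⁻¹.
det A = 11; the adjugate gives A⁻¹ = [[-5/11, 4/11], [1/11, -3/11]].
X = NA⁻¹ = [[19, 29], [-18, -35]] · [[-5/11, 4/11], [1/11, -3/11]] = [[-6, -1], [5, 3]].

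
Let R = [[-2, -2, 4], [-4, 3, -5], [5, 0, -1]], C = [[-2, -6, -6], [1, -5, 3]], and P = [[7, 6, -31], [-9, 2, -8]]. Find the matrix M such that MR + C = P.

M = [[0, 4, 5], [-2, 1, -2]]

MR = P − C = [[9, 12, -25], [-10, 7, -11]].
R is on the right of M, so right-multiply by R⁻¹: M = (P − C)R⁻¹.
R has determinant 4; R⁻¹ = [[-3/4, -1/2, -1/2], [-29/4, -9/2, -13/2], [-15/4, -5/2, -7/2]].
M = (P − C)R⁻¹ = [[0, 4, 5], [-2, 1, -2]].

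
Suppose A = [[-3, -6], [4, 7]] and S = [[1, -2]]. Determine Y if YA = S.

Y = [[5, 4]]

Right-multiplying both sides by A⁻¹ gives Y = SA⁻¹.
A has determinant 3; A⁻¹ = [[7/3, 2], [-4/3, -1]].
Y = SA⁻¹ = [[1, -2]] · [[7/3, 2], [-4/3, -1]] = [[5, 4]].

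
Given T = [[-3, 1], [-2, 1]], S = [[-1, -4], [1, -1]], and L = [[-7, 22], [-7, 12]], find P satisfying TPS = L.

P = [[2, 2], [3, -4]]

Isolating P: multiply by T⁻¹ from the left and S⁻¹ from the right, so P = T⁻¹LS⁻¹.
det T = -1, so T⁻¹ = [[-1, 1], [-2, 3]].
S has determinant 5; S⁻¹ = [[-1/5, 4/5], [-1/5, -1/5]].
T⁻¹L = [[0, -10], [-7, -8]].
P = (T⁻¹L)S⁻¹ = [[2, 2], [3, -4]].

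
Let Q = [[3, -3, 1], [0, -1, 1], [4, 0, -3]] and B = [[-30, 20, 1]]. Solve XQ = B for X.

Q is on the right of X, so right-multiply by Q⁻¹: X = BQ⁻¹.
det Q = 1, so Q⁻¹ = [[3, -9, -2], [4, -13, -3], [4, -12, -3]].
X = BQ⁻¹ = [[-30, 20, 1]] · [[3, -9, -2], [4, -13, -3], [4, -12, -3]] = [[-6, -2, -3]].

X = [[-6, -2, -3]]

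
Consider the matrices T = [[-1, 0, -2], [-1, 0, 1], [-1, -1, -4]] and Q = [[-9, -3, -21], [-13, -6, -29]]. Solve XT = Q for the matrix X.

Since T sits to the right of X, X = QT⁻¹.
det T = -3; the adjugate gives T⁻¹ = [[-1/3, -2/3, 0], [5/3, -2/3, -1], [-1/3, 1/3, 0]].
X = QT⁻¹ = [[-9, -3, -21], [-13, -6, -29]] · [[-1/3, -2/3, 0], [5/3, -2/3, -1], [-1/3, 1/3, 0]] = [[5, 1, 3], [4, 3, 6]].

X = [[5, 1, 3], [4, 3, 6]]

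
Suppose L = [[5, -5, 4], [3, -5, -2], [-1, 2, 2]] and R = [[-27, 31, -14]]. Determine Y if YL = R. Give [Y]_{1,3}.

Right-multiplying both sides by L⁻¹ gives Y = RL⁻¹.
det L = -6; the adjugate gives L⁻¹ = [[1, -3, -5], [2/3, -7/3, -11/3], [-1/6, 5/6, 5/3]].
Y = RL⁻¹ = [[-27, 31, -14]] · [[1, -3, -5], [2/3, -7/3, -11/3], [-1/6, 5/6, 5/3]] = [[-4, -3, -2]].

-2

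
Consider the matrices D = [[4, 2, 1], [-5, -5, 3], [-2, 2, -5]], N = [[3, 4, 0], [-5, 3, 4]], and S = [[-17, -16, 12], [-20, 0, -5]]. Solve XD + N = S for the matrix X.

X = [[0, 4, 0], [2, 3, 4]]

XD = S − N = [[-20, -20, 12], [-15, -3, -9]].
D is on the right of X, so right-multiply by D⁻¹: X = (S − N)D⁻¹.
det D = -6; the adjugate gives D⁻¹ = [[-19/6, -2, -11/6], [31/6, 3, 17/6], [10/3, 2, 5/3]].
X = (S − N)D⁻¹ = [[0, 4, 0], [2, 3, 4]].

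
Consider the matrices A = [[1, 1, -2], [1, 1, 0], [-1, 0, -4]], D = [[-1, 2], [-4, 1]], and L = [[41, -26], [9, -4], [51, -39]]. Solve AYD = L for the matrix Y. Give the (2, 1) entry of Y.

0

Y = A⁻¹LD⁻¹ (apply A⁻¹ on the left and D⁻¹ on the right).
det A = -2; the adjugate gives A⁻¹ = [[2, -2, -1], [-2, 3, 1], [-1/2, 1/2, 0]].
D has determinant 7; D⁻¹ = [[1/7, -2/7], [4/7, -1/7]].
A⁻¹L = [[13, -5], [-4, 1], [-16, 11]].
Y = (A⁻¹L)D⁻¹ = [[-1, -3], [0, 1], [4, 3]].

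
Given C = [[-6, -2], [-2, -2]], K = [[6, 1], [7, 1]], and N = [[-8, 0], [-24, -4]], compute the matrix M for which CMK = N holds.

M = [[-3, 2], [5, -2]]

Left-multiply by C⁻¹ and right-multiply by K⁻¹: M = C⁻¹NK⁻¹.
C has determinant 8; C⁻¹ = [[-1/4, 1/4], [1/4, -3/4]].
det K = -1; the adjugate gives K⁻¹ = [[-1, 1], [7, -6]].
C⁻¹N = [[-4, -1], [16, 3]].
M = (C⁻¹N)K⁻¹ = [[-3, 2], [5, -2]].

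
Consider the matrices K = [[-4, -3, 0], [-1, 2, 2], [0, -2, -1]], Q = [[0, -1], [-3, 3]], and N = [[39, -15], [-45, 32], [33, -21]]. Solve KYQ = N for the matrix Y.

Left-multiply by K⁻¹ and right-multiply by Q⁻¹: Y = K⁻¹NQ⁻¹.
det K = -5, so K⁻¹ = [[-2/5, 3/5, 6/5], [1/5, -4/5, -8/5], [-2/5, 8/5, 11/5]].
det Q = -3; the adjugate gives Q⁻¹ = [[-1, -1/3], [-1, 0]].
K⁻¹N = [[-3, 0], [-9, 5], [-15, 11]].
Y = (K⁻¹N)Q⁻¹ = [[3, 1], [4, 3], [4, 5]].

Y = [[3, 1], [4, 3], [4, 5]]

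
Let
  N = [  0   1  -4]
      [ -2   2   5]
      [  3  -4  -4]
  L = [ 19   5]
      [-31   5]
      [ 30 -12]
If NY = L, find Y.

Y = [[2, -4], [-1, 1], [-5, -1]]

Since N multiplies Y on the left, Y = N⁻¹L.
N has determinant -1; N⁻¹ = [[-12, -20, -13], [-7, -12, -8], [-2, -3, -2]].
Y = N⁻¹L = [[-12, -20, -13], [-7, -12, -8], [-2, -3, -2]] · [[19, 5], [-31, 5], [30, -12]] = [[2, -4], [-1, 1], [-5, -1]].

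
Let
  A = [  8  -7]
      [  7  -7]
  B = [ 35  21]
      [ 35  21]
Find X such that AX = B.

X = [[0, 0], [-5, -3]]

A is on the left of X, so left-multiply by A⁻¹: X = A⁻¹B.
det A = -7, so A⁻¹ = [[1, -1], [1, -8/7]].
X = A⁻¹B = [[1, -1], [1, -8/7]] · [[35, 21], [35, 21]] = [[0, 0], [-5, -3]].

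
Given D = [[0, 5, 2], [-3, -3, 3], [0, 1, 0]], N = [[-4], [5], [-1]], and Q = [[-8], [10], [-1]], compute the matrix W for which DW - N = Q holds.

DW = Q + N = [[-12], [15], [-2]].
Since D multiplies W on the left, W = D⁻¹(Q + N).
det D = -6; the adjugate gives D⁻¹ = [[1/2, -1/3, -7/2], [0, 0, 1], [1/2, 0, -5/2]].
W = D⁻¹(Q + N) = [[-4], [-2], [-1]].

W = [[-4], [-2], [-1]]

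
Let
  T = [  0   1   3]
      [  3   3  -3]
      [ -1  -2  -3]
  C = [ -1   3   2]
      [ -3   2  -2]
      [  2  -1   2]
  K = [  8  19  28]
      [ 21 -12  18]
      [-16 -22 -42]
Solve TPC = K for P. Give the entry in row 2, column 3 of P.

Left-multiply by T⁻¹ and right-multiply by C⁻¹: P = T⁻¹KC⁻¹.
T has determinant 3; T⁻¹ = [[-5, -1, -4], [4, 1, 3], [-1, -1/3, -1]].
det C = 2, so C⁻¹ = [[1, -4, -5], [1, -3, -4], [-1/2, 5/2, 7/2]].
T⁻¹K = [[3, 5, 10], [5, -2, 4], [1, 7, 8]].
P = (T⁻¹K)C⁻¹ = [[3, -2, 0], [1, -4, -3], [4, -5, -5]].

-3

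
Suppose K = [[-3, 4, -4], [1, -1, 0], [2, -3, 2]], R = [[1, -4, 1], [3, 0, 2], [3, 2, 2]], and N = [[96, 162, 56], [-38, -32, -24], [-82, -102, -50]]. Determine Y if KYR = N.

Y = [[4, -1, -3], [0, 5, 5], [3, 4, -1]]

Y = K⁻¹NR⁻¹ (apply K⁻¹ on the left and R⁻¹ on the right).
K has determinant 2; K⁻¹ = [[-1, 2, -2], [-1, 1, -2], [-1/2, -1/2, -1/2]].
det R = 2; the adjugate gives R⁻¹ = [[-2, 5, -4], [0, -1/2, 1/2], [3, -7, 6]].
K⁻¹N = [[-8, -22, -4], [30, 10, 20], [12, -14, 9]].
Y = (K⁻¹N)R⁻¹ = [[4, -1, -3], [0, 5, 5], [3, 4, -1]].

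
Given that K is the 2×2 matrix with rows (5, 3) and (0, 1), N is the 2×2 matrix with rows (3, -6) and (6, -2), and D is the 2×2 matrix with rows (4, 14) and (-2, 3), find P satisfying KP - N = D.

KP = D + N = [[7, 8], [4, 1]].
Left-multiplying both sides by K⁻¹ gives P = K⁻¹(D + N).
det K = 5, so K⁻¹ = [[1/5, -3/5], [0, 1]].
P = K⁻¹(D + N) = [[-1, 1], [4, 1]].

P = [[-1, 1], [4, 1]]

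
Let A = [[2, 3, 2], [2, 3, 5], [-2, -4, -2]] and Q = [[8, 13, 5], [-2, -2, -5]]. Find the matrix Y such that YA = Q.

Right-multiplying both sides by A⁻¹ gives Y = QA⁻¹.
det A = 6; the adjugate gives A⁻¹ = [[7/3, -1/3, 3/2], [-1, 0, -1], [-1/3, 1/3, 0]].
Y = QA⁻¹ = [[8, 13, 5], [-2, -2, -5]] · [[7/3, -1/3, 3/2], [-1, 0, -1], [-1/3, 1/3, 0]] = [[4, -1, -1], [-1, -1, -1]].

Y = [[4, -1, -1], [-1, -1, -1]]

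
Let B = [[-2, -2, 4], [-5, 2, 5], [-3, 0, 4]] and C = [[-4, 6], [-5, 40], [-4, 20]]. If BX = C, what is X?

B is on the left of X, so left-multiply by B⁻¹: X = B⁻¹C.
B has determinant -2; B⁻¹ = [[-4, -4, 9], [-5/2, -2, 5], [-3, -3, 7]].
X = B⁻¹C = [[-4, -4, 9], [-5/2, -2, 5], [-3, -3, 7]] · [[-4, 6], [-5, 40], [-4, 20]] = [[0, -4], [0, 5], [-1, 2]].

X = [[0, -4], [0, 5], [-1, 2]]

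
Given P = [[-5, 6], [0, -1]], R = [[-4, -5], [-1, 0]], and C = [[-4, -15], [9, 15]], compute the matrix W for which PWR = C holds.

W = P⁻¹CR⁻¹ (apply P⁻¹ on the left and R⁻¹ on the right).
det P = 5, so P⁻¹ = [[-1/5, -6/5], [0, -1]].
R has determinant -5; R⁻¹ = [[0, -1], [-1/5, 4/5]].
P⁻¹C = [[-10, -15], [-9, -15]].
W = (P⁻¹C)R⁻¹ = [[3, -2], [3, -3]].

W = [[3, -2], [3, -3]]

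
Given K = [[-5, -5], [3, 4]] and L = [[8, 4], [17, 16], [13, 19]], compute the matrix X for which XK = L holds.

X = [[-4, -4], [-4, -1], [1, 6]]

Since K sits to the right of X, X = LK⁻¹.
det K = -5, so K⁻¹ = [[-4/5, -1], [3/5, 1]].
X = LK⁻¹ = [[8, 4], [17, 16], [13, 19]] · [[-4/5, -1], [3/5, 1]] = [[-4, -4], [-4, -1], [1, 6]].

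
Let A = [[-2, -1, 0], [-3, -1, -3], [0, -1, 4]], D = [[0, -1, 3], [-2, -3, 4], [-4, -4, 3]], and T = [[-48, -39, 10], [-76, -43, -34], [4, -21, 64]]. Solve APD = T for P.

Left-multiply by A⁻¹ and right-multiply by D⁻¹: P = A⁻¹TD⁻¹.
det A = 2; the adjugate gives A⁻¹ = [[-7/2, 2, 3/2], [6, -4, -3], [3/2, -1, -1/2]].
det D = -2; the adjugate gives D⁻¹ = [[-7/2, 9/2, -5/2], [5, -6, 3], [2, -2, 1]].
A⁻¹T = [[22, 19, -7], [4, 1, 4], [2, -5, 17]].
P = (A⁻¹T)D⁻¹ = [[4, -1, -5], [-1, 4, -3], [2, 5, -3]].

P = [[4, -1, -5], [-1, 4, -3], [2, 5, -3]]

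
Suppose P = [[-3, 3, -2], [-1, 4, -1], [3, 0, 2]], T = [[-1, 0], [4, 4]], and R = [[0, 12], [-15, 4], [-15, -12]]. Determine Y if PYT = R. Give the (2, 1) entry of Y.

5

Left-multiply by P⁻¹ and right-multiply by T⁻¹: Y = P⁻¹RT⁻¹.
det P = -3; the adjugate gives P⁻¹ = [[-8/3, 2, -5/3], [1/3, 0, 1/3], [4, -3, 3]].
T has determinant -4; T⁻¹ = [[-1, 0], [1, 1/4]].
P⁻¹R = [[-5, -4], [-5, 0], [0, 0]].
Y = (P⁻¹R)T⁻¹ = [[1, -1], [5, 0], [0, 0]].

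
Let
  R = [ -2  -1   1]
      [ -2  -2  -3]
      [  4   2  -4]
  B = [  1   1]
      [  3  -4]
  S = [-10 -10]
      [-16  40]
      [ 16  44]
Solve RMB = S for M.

M = R⁻¹SB⁻¹ (apply R⁻¹ on the left and B⁻¹ on the right).
R has determinant -4; R⁻¹ = [[-7/2, 1/2, -5/4], [5, -1, 2], [-1, 0, -1/2]].
B has determinant -7; B⁻¹ = [[4/7, 1/7], [3/7, -1/7]].
R⁻¹S = [[7, 0], [-2, -2], [2, -12]].
M = (R⁻¹S)B⁻¹ = [[4, 1], [-2, 0], [-4, 2]].

M = [[4, 1], [-2, 0], [-4, 2]]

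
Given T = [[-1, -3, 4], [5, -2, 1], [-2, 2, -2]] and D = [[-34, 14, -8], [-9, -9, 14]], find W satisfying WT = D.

W = [[2, -4, 6], [3, -2, -2]]

Since T sits to the right of W, W = DT⁻¹.
det T = -2; the adjugate gives T⁻¹ = [[-1, -1, -5/2], [-4, -5, -21/2], [-3, -4, -17/2]].
W = DT⁻¹ = [[-34, 14, -8], [-9, -9, 14]] · [[-1, -1, -5/2], [-4, -5, -21/2], [-3, -4, -17/2]] = [[2, -4, 6], [3, -2, -2]].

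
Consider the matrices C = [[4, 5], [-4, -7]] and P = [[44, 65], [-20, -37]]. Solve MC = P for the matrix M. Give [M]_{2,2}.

C is on the right of M, so right-multiply by C⁻¹: M = PC⁻¹.
det C = -8; the adjugate gives C⁻¹ = [[7/8, 5/8], [-1/2, -1/2]].
M = PC⁻¹ = [[44, 65], [-20, -37]] · [[7/8, 5/8], [-1/2, -1/2]] = [[6, -5], [1, 6]].

6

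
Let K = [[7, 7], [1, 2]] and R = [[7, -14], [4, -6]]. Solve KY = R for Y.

Y = [[-2, 2], [3, -4]]

Left-multiplying both sides by K⁻¹ gives Y = K⁻¹R.
det K = 7; the adjugate gives K⁻¹ = [[2/7, -1], [-1/7, 1]].
Y = K⁻¹R = [[2/7, -1], [-1/7, 1]] · [[7, -14], [4, -6]] = [[-2, 2], [3, -4]].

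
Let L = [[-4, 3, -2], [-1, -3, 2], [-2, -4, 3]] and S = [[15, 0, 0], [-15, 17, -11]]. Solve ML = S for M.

M = [[-3, -3, 0], [4, -3, 1]]

L is on the right of M, so right-multiply by L⁻¹: M = SL⁻¹.
det L = 5; the adjugate gives L⁻¹ = [[-1/5, -1/5, 0], [-1/5, -16/5, 2], [-2/5, -22/5, 3]].
M = SL⁻¹ = [[15, 0, 0], [-15, 17, -11]] · [[-1/5, -1/5, 0], [-1/5, -16/5, 2], [-2/5, -22/5, 3]] = [[-3, -3, 0], [4, -3, 1]].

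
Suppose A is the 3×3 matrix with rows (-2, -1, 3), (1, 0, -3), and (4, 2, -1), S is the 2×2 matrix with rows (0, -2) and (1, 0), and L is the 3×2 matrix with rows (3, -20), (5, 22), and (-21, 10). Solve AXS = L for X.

Left-multiply by A⁻¹ and right-multiply by S⁻¹: X = A⁻¹LS⁻¹.
det A = 5; the adjugate gives A⁻¹ = [[6/5, 1, 3/5], [-11/5, -2, -3/5], [2/5, 0, 1/5]].
S has determinant 2; S⁻¹ = [[0, 1], [-1/2, 0]].
A⁻¹L = [[-4, 4], [-4, -6], [-3, -6]].
X = (A⁻¹L)S⁻¹ = [[-2, -4], [3, -4], [3, -3]].

X = [[-2, -4], [3, -4], [3, -3]]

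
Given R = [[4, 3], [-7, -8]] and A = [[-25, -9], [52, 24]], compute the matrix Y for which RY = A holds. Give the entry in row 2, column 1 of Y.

Since R multiplies Y on the left, Y = R⁻¹A.
det R = -11; the adjugate gives R⁻¹ = [[8/11, 3/11], [-7/11, -4/11]].
Y = R⁻¹A = [[8/11, 3/11], [-7/11, -4/11]] · [[-25, -9], [52, 24]] = [[-4, 0], [-3, -3]].

-3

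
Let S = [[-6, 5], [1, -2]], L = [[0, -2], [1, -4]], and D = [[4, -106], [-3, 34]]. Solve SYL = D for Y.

Y = [[-5, 1], [3, 2]]

Left-multiply by S⁻¹ and right-multiply by L⁻¹: Y = S⁻¹DL⁻¹.
det S = 7, so S⁻¹ = [[-2/7, -5/7], [-1/7, -6/7]].
L has determinant 2; L⁻¹ = [[-2, 1], [-1/2, 0]].
S⁻¹D = [[1, 6], [2, -14]].
Y = (S⁻¹D)L⁻¹ = [[-5, 1], [3, 2]].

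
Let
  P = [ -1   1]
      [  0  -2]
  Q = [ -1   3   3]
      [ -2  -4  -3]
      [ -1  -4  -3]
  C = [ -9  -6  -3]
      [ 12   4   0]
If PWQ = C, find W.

Left-multiply by P⁻¹ and right-multiply by Q⁻¹: W = P⁻¹CQ⁻¹.
det P = 2, so P⁻¹ = [[-1, -1/2], [0, -1/2]].
Q has determinant 3; Q⁻¹ = [[0, -1, 1], [-1, 2, -3], [4/3, -7/3, 10/3]].
P⁻¹C = [[3, 4, 3], [-6, -2, 0]].
W = (P⁻¹C)Q⁻¹ = [[0, -2, 1], [2, 2, 0]].

W = [[0, -2, 1], [2, 2, 0]]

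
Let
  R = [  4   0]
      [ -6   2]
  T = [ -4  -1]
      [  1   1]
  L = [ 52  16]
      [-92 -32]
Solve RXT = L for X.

X = [[-3, 1], [1, -3]]

Isolating X: multiply by R⁻¹ from the left and T⁻¹ from the right, so X = R⁻¹LT⁻¹.
det R = 8; the adjugate gives R⁻¹ = [[1/4, 0], [3/4, 1/2]].
T has determinant -3; T⁻¹ = [[-1/3, -1/3], [1/3, 4/3]].
R⁻¹L = [[13, 4], [-7, -4]].
X = (R⁻¹L)T⁻¹ = [[-3, 1], [1, -3]].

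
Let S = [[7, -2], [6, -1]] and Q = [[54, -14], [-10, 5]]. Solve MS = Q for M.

S is on the right of M, so right-multiply by S⁻¹: M = QS⁻¹.
det S = 5; the adjugate gives S⁻¹ = [[-1/5, 2/5], [-6/5, 7/5]].
M = QS⁻¹ = [[54, -14], [-10, 5]] · [[-1/5, 2/5], [-6/5, 7/5]] = [[6, 2], [-4, 3]].

M = [[6, 2], [-4, 3]]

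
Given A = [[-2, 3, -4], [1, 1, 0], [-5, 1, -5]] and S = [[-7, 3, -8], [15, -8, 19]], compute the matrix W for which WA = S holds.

Right-multiplying both sides by A⁻¹ gives W = SA⁻¹.
det A = 1; the adjugate gives A⁻¹ = [[-5, 11, 4], [5, -10, -4], [6, -13, -5]].
W = SA⁻¹ = [[-7, 3, -8], [15, -8, 19]] · [[-5, 11, 4], [5, -10, -4], [6, -13, -5]] = [[2, -3, 0], [-1, -2, -3]].

W = [[2, -3, 0], [-1, -2, -3]]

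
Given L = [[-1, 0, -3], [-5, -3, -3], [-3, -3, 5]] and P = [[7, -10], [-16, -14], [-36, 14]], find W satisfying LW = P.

Left-multiplying both sides by L⁻¹ gives W = L⁻¹P.
L has determinant 6; L⁻¹ = [[-4, 3/2, -3/2], [17/3, -7/3, 2], [1, -1/2, 1/2]].
W = L⁻¹P = [[-4, 3/2, -3/2], [17/3, -7/3, 2], [1, -1/2, 1/2]] · [[7, -10], [-16, -14], [-36, 14]] = [[2, -2], [5, 4], [-3, 4]].

W = [[2, -2], [5, 4], [-3, 4]]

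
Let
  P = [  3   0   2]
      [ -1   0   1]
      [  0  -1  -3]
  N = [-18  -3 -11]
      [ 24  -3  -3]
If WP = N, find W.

W = [[-4, 6, 3], [6, -6, 3]]

P is on the right of W, so right-multiply by P⁻¹: W = NP⁻¹.
det P = 5, so P⁻¹ = [[1/5, -2/5, 0], [-3/5, -9/5, -1], [1/5, 3/5, 0]].
W = NP⁻¹ = [[-18, -3, -11], [24, -3, -3]] · [[1/5, -2/5, 0], [-3/5, -9/5, -1], [1/5, 3/5, 0]] = [[-4, 6, 3], [6, -6, 3]].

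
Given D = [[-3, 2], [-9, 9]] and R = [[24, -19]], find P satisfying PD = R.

P = [[-5, -1]]

Right-multiplying both sides by D⁻¹ gives P = RD⁻¹.
D has determinant -9; D⁻¹ = [[-1, 2/9], [-1, 1/3]].
P = RD⁻¹ = [[24, -19]] · [[-1, 2/9], [-1, 1/3]] = [[-5, -1]].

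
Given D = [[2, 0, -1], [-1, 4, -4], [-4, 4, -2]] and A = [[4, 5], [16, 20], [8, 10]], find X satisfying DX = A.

D is on the left of X, so left-multiply by D⁻¹: X = D⁻¹A.
det D = 4, so D⁻¹ = [[2, -1, 1], [7/2, -2, 9/4], [3, -2, 2]].
X = D⁻¹A = [[2, -1, 1], [7/2, -2, 9/4], [3, -2, 2]] · [[4, 5], [16, 20], [8, 10]] = [[0, 0], [0, 0], [-4, -5]].

X = [[0, 0], [0, 0], [-4, -5]]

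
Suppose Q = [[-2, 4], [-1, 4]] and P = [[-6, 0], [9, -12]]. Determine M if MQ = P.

M = [[6, -6], [-6, 3]]

Q is on the right of M, so right-multiply by Q⁻¹: M = PQ⁻¹.
det Q = -4; the adjugate gives Q⁻¹ = [[-1, 1], [-1/4, 1/2]].
M = PQ⁻¹ = [[-6, 0], [9, -12]] · [[-1, 1], [-1/4, 1/2]] = [[6, -6], [-6, 3]].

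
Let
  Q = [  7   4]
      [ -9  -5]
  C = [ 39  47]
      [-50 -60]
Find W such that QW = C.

W = [[5, 5], [1, 3]]

Since Q multiplies W on the left, W = Q⁻¹C.
det Q = 1; the adjugate gives Q⁻¹ = [[-5, -4], [9, 7]].
W = Q⁻¹C = [[-5, -4], [9, 7]] · [[39, 47], [-50, -60]] = [[5, 5], [1, 3]].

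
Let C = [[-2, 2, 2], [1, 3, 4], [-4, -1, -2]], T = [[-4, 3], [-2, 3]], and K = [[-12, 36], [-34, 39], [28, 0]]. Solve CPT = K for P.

P = C⁻¹KT⁻¹ (apply C⁻¹ on the left and T⁻¹ on the right).
det C = -2; the adjugate gives C⁻¹ = [[1, -1, -1], [7, -6, -5], [-11/2, 5, 4]].
det T = -6; the adjugate gives T⁻¹ = [[-1/2, 1/2], [-1/3, 2/3]].
C⁻¹K = [[-6, -3], [-20, 18], [8, -3]].
P = (C⁻¹K)T⁻¹ = [[4, -5], [4, 2], [-3, 2]].

P = [[4, -5], [4, 2], [-3, 2]]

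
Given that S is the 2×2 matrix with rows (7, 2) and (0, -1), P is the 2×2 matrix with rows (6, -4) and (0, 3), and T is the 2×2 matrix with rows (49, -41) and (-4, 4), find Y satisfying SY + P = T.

SY = T − P = [[43, -37], [-4, 1]].
S is on the left of Y, so left-multiply by S⁻¹: Y = S⁻¹(T − P).
S has determinant -7; S⁻¹ = [[1/7, 2/7], [0, -1]].
Y = S⁻¹(T − P) = [[5, -5], [4, -1]].

Y = [[5, -5], [4, -1]]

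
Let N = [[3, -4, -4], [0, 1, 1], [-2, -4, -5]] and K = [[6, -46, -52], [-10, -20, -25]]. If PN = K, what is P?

N is on the right of P, so right-multiply by N⁻¹: P = KN⁻¹.
det N = -3, so N⁻¹ = [[1/3, 4/3, 0], [2/3, 23/3, 1], [-2/3, -20/3, -1]].
P = KN⁻¹ = [[6, -46, -52], [-10, -20, -25]] · [[1/3, 4/3, 0], [2/3, 23/3, 1], [-2/3, -20/3, -1]] = [[6, 2, 6], [0, 0, 5]].

P = [[6, 2, 6], [0, 0, 5]]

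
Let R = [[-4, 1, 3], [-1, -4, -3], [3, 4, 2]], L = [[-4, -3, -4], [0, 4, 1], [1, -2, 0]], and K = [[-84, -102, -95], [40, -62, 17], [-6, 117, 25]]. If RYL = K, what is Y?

Y = [[-3, 3, -2], [1, 5, 2], [3, 0, -2]]

Y = R⁻¹KL⁻¹ (apply R⁻¹ on the left and L⁻¹ on the right).
det R = 1, so R⁻¹ = [[4, 10, 9], [-7, -17, -15], [8, 19, 17]].
det L = 5, so L⁻¹ = [[2/5, 8/5, 13/5], [1/5, 4/5, 4/5], [-4/5, -11/5, -16/5]].
R⁻¹K = [[10, 25, 15], [-2, 13, 1], [-14, -5, -12]].
Y = (R⁻¹K)L⁻¹ = [[-3, 3, -2], [1, 5, 2], [3, 0, -2]].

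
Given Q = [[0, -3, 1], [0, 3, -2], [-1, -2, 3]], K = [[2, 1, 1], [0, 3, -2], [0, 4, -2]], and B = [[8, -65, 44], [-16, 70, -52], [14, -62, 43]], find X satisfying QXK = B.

X = [[5, -2, 2], [0, 4, 2], [4, 1, -3]]

Isolating X: multiply by Q⁻¹ from the left and K⁻¹ from the right, so X = Q⁻¹BK⁻¹.
Q has determinant -3; Q⁻¹ = [[-5/3, -7/3, -1], [-2/3, -1/3, 0], [-1, -1, 0]].
det K = 4; the adjugate gives K⁻¹ = [[1/2, 3/2, -5/4], [0, -1, 1], [0, -2, 3/2]].
Q⁻¹B = [[10, 7, 5], [0, 20, -12], [8, -5, 8]].
X = (Q⁻¹B)K⁻¹ = [[5, -2, 2], [0, 4, 2], [4, 1, -3]].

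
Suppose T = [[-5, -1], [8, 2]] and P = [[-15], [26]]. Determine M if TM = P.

M = [[2], [5]]

T is on the left of M, so left-multiply by T⁻¹: M = T⁻¹P.
det T = -2; the adjugate gives T⁻¹ = [[-1, -1/2], [4, 5/2]].
M = T⁻¹P = [[-1, -1/2], [4, 5/2]] · [[-15], [26]] = [[2], [5]].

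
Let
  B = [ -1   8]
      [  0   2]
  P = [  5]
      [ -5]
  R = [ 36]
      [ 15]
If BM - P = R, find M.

BM = R + P = [[41], [10]].
B is on the left of M, so left-multiply by B⁻¹: M = B⁻¹(R + P).
det B = -2; the adjugate gives B⁻¹ = [[-1, 4], [0, 1/2]].
M = B⁻¹(R + P) = [[-1], [5]].

M = [[-1], [5]]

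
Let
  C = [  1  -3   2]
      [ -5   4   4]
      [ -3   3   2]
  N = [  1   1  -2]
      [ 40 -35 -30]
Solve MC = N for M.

Since C sits to the right of M, M = NC⁻¹.
det C = -4; the adjugate gives C⁻¹ = [[1, -3, 5], [1/2, -2, 7/2], [3/4, -3/2, 11/4]].
M = NC⁻¹ = [[1, 1, -2], [40, -35, -30]] · [[1, -3, 5], [1/2, -2, 7/2], [3/4, -3/2, 11/4]] = [[0, -2, 3], [0, -5, -5]].

M = [[0, -2, 3], [0, -5, -5]]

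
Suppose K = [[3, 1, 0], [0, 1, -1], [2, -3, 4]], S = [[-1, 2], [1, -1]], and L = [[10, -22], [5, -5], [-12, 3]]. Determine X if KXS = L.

Isolating X: multiply by K⁻¹ from the left and S⁻¹ from the right, so X = K⁻¹LS⁻¹.
det K = 1, so K⁻¹ = [[1, -4, -1], [-2, 12, 3], [-2, 11, 3]].
S has determinant -1; S⁻¹ = [[1, 2], [1, 1]].
K⁻¹L = [[2, -5], [4, -7], [-1, -2]].
X = (K⁻¹L)S⁻¹ = [[-3, -1], [-3, 1], [-3, -4]].

X = [[-3, -1], [-3, 1], [-3, -4]]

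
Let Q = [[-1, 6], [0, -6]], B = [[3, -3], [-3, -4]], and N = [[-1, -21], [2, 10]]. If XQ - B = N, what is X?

XQ = N + B = [[2, -24], [-1, 6]].
Q is on the right of X, so right-multiply by Q⁻¹: X = (N + B)Q⁻¹.
Q has determinant 6; Q⁻¹ = [[-1, -1], [0, -1/6]].
X = (N + B)Q⁻¹ = [[-2, 2], [1, 0]].

X = [[-2, 2], [1, 0]]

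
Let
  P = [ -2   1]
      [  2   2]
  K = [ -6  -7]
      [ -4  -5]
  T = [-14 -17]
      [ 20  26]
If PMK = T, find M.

Isolating M: multiply by P⁻¹ from the left and K⁻¹ from the right, so M = P⁻¹TK⁻¹.
det P = -6, so P⁻¹ = [[-1/3, 1/6], [1/3, 1/3]].
K has determinant 2; K⁻¹ = [[-5/2, 7/2], [2, -3]].
P⁻¹T = [[8, 10], [2, 3]].
M = (P⁻¹T)K⁻¹ = [[0, -2], [1, -2]].

M = [[0, -2], [1, -2]]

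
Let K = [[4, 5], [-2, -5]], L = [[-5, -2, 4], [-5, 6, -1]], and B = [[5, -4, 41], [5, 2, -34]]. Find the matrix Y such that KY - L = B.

Y = [[0, 1, 5], [0, -2, 5]]

KY = B + L = [[0, -6, 45], [0, 8, -35]].
Left-multiplying both sides by K⁻¹ gives Y = K⁻¹(B + L).
det K = -10; the adjugate gives K⁻¹ = [[1/2, 1/2], [-1/5, -2/5]].
Y = K⁻¹(B + L) = [[0, 1, 5], [0, -2, 5]].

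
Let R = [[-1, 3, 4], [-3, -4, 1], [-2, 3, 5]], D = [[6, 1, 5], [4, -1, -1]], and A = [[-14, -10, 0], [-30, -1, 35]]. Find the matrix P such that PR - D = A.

PR = A + D = [[-8, -9, 5], [-26, -2, 34]].
Since R sits to the right of P, P = (A + D)R⁻¹.
det R = -6, so R⁻¹ = [[23/6, 1/2, -19/6], [-13/6, -1/2, 11/6], [17/6, 1/2, -13/6]].
P = (A + D)R⁻¹ = [[3, 3, -2], [1, 5, 5]].

P = [[3, 3, -2], [1, 5, 5]]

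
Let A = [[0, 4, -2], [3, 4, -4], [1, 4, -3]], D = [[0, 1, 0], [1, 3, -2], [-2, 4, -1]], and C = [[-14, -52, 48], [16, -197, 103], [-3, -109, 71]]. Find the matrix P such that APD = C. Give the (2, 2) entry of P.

P = A⁻¹CD⁻¹ (apply A⁻¹ on the left and D⁻¹ on the right).
det A = 4, so A⁻¹ = [[1, 1, -2], [5/4, 1/2, -3/2], [2, 1, -3]].
D has determinant 5; D⁻¹ = [[1, 1/5, -2/5], [1, 0, 0], [2, -2/5, -1/5]].
A⁻¹C = [[8, -31, 9], [-5, 0, 5], [-3, 26, -14]].
P = (A⁻¹C)D⁻¹ = [[-5, -2, -5], [5, -3, 1], [-5, 5, 4]].

-3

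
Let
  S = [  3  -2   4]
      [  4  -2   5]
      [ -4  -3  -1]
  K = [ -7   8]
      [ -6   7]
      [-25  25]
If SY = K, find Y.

Left-multiplying both sides by S⁻¹ gives Y = S⁻¹K.
det S = 3, so S⁻¹ = [[17/3, -14/3, -2/3], [-16/3, 13/3, 1/3], [-20/3, 17/3, 2/3]].
Y = S⁻¹K = [[17/3, -14/3, -2/3], [-16/3, 13/3, 1/3], [-20/3, 17/3, 2/3]] · [[-7, 8], [-6, 7], [-25, 25]] = [[5, -4], [3, -4], [-4, 3]].

Y = [[5, -4], [3, -4], [-4, 3]]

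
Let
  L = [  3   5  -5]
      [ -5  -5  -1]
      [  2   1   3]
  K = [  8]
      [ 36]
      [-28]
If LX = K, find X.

L is on the left of X, so left-multiply by L⁻¹: X = L⁻¹K.
det L = -2; the adjugate gives L⁻¹ = [[7, 10, 15], [-13/2, -19/2, -14], [-5/2, -7/2, -5]].
X = L⁻¹K = [[7, 10, 15], [-13/2, -19/2, -14], [-5/2, -7/2, -5]] · [[8], [36], [-28]] = [[-4], [-2], [-6]].

X = [[-4], [-2], [-6]]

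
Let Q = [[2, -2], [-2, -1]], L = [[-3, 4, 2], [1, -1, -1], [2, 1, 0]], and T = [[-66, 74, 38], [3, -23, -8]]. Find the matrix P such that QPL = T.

Left-multiply by Q⁻¹ and right-multiply by L⁻¹: P = Q⁻¹TL⁻¹.
det Q = -6, so Q⁻¹ = [[1/6, -1/3], [-1/3, -1/3]].
L has determinant -5; L⁻¹ = [[-1/5, -2/5, 2/5], [2/5, 4/5, 1/5], [-3/5, -11/5, 1/5]].
Q⁻¹T = [[-12, 20, 9], [21, -17, -10]].
P = (Q⁻¹T)L⁻¹ = [[5, 1, 1], [-5, 0, 3]].

P = [[5, 1, 1], [-5, 0, 3]]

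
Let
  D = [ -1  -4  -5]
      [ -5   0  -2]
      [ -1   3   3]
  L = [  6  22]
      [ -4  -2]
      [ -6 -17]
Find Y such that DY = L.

Y = [[0, 2], [-4, -1], [2, -4]]

Left-multiplying both sides by D⁻¹ gives Y = D⁻¹L.
det D = 1, so D⁻¹ = [[6, -3, 8], [17, -8, 23], [-15, 7, -20]].
Y = D⁻¹L = [[6, -3, 8], [17, -8, 23], [-15, 7, -20]] · [[6, 22], [-4, -2], [-6, -17]] = [[0, 2], [-4, -1], [2, -4]].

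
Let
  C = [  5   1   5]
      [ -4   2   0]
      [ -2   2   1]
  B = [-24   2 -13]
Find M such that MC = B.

M = [[-2, 5, -3]]

Since C sits to the right of M, M = BC⁻¹.
det C = -6; the adjugate gives C⁻¹ = [[-1/3, -3/2, 5/3], [-2/3, -5/2, 10/3], [2/3, 2, -7/3]].
M = BC⁻¹ = [[-24, 2, -13]] · [[-1/3, -3/2, 5/3], [-2/3, -5/2, 10/3], [2/3, 2, -7/3]] = [[-2, 5, -3]].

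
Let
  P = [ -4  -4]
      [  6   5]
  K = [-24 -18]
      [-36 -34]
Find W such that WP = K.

W = [[-3, -6], [6, -2]]

Right-multiplying both sides by P⁻¹ gives W = KP⁻¹.
P has determinant 4; P⁻¹ = [[5/4, 1], [-3/2, -1]].
W = KP⁻¹ = [[-24, -18], [-36, -34]] · [[5/4, 1], [-3/2, -1]] = [[-3, -6], [6, -2]].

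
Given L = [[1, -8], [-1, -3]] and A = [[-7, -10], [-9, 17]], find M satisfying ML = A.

L is on the right of M, so right-multiply by L⁻¹: M = AL⁻¹.
L has determinant -11; L⁻¹ = [[3/11, -8/11], [-1/11, -1/11]].
M = AL⁻¹ = [[-7, -10], [-9, 17]] · [[3/11, -8/11], [-1/11, -1/11]] = [[-1, 6], [-4, 5]].

M = [[-1, 6], [-4, 5]]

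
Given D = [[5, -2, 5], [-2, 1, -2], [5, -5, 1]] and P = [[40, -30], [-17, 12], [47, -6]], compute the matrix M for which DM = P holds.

D is on the left of M, so left-multiply by D⁻¹: M = D⁻¹P.
D has determinant -4; D⁻¹ = [[9/4, 23/4, 1/4], [2, 5, 0], [-5/4, -15/4, -1/4]].
M = D⁻¹P = [[9/4, 23/4, 1/4], [2, 5, 0], [-5/4, -15/4, -1/4]] · [[40, -30], [-17, 12], [47, -6]] = [[4, 0], [-5, 0], [2, -6]].

M = [[4, 0], [-5, 0], [2, -6]]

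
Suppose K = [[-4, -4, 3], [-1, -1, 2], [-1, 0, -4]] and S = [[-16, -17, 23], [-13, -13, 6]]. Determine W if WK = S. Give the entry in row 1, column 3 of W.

K is on the right of W, so right-multiply by K⁻¹: W = SK⁻¹.
K has determinant 5; K⁻¹ = [[4/5, -16/5, -1], [-6/5, 19/5, 1], [-1/5, 4/5, 0]].
W = SK⁻¹ = [[-16, -17, 23], [-13, -13, 6]] · [[4/5, -16/5, -1], [-6/5, 19/5, 1], [-1/5, 4/5, 0]] = [[3, 5, -1], [4, -3, 0]].

-1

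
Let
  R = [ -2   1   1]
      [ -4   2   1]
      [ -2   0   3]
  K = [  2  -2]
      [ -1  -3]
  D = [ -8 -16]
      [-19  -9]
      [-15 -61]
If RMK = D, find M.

Left-multiply by R⁻¹ and right-multiply by K⁻¹: M = R⁻¹DK⁻¹.
det R = 2, so R⁻¹ = [[3, -3/2, -1/2], [5, -2, -1], [2, -1, 0]].
det K = -8; the adjugate gives K⁻¹ = [[3/8, -1/4], [-1/8, -1/4]].
R⁻¹D = [[12, -4], [13, -1], [3, -23]].
M = (R⁻¹D)K⁻¹ = [[5, -2], [5, -3], [4, 5]].

M = [[5, -2], [5, -3], [4, 5]]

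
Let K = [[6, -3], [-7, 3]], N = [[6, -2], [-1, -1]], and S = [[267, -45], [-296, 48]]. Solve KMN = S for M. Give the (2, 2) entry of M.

Isolating M: multiply by K⁻¹ from the left and N⁻¹ from the right, so M = K⁻¹SN⁻¹.
det K = -3, so K⁻¹ = [[-1, -1], [-7/3, -2]].
det N = -8; the adjugate gives N⁻¹ = [[1/8, -1/4], [-1/8, -3/4]].
K⁻¹S = [[29, -3], [-31, 9]].
M = (K⁻¹S)N⁻¹ = [[4, -5], [-5, 1]].

1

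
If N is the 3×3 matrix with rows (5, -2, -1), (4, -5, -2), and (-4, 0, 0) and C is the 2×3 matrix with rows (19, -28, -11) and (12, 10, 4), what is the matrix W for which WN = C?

W = [[-1, 6, 0], [0, -2, -5]]

N is on the right of W, so right-multiply by N⁻¹: W = CN⁻¹.
det N = 4, so N⁻¹ = [[0, 0, -1/4], [2, -1, 3/2], [-5, 2, -17/4]].
W = CN⁻¹ = [[19, -28, -11], [12, 10, 4]] · [[0, 0, -1/4], [2, -1, 3/2], [-5, 2, -17/4]] = [[-1, 6, 0], [0, -2, -5]].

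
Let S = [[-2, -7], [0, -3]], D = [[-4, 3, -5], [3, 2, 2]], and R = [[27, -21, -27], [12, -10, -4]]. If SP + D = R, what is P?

P = [[-5, -2, 4], [-3, 4, 2]]

SP = R − D = [[31, -24, -22], [9, -12, -6]].
S is on the left of P, so left-multiply by S⁻¹: P = S⁻¹(R − D).
S has determinant 6; S⁻¹ = [[-1/2, 7/6], [0, -1/3]].
P = S⁻¹(R − D) = [[-5, -2, 4], [-3, 4, 2]].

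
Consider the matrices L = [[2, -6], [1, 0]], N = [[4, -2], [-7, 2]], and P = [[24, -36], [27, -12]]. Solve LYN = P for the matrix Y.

Isolating Y: multiply by L⁻¹ from the left and N⁻¹ from the right, so Y = L⁻¹PN⁻¹.
det L = 6, so L⁻¹ = [[0, 1], [-1/6, 1/3]].
det N = -6, so N⁻¹ = [[-1/3, -1/3], [-7/6, -2/3]].
L⁻¹P = [[27, -12], [5, 2]].
Y = (L⁻¹P)N⁻¹ = [[5, -1], [-4, -3]].

Y = [[5, -1], [-4, -3]]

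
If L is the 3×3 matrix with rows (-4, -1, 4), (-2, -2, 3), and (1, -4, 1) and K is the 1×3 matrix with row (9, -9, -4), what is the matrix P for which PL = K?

P = [[-1, -1, 3]]

L is on the right of P, so right-multiply by L⁻¹: P = KL⁻¹.
det L = -5, so L⁻¹ = [[-2, 3, -1], [-1, 8/5, -4/5], [-2, 17/5, -6/5]].
P = KL⁻¹ = [[9, -9, -4]] · [[-2, 3, -1], [-1, 8/5, -4/5], [-2, 17/5, -6/5]] = [[-1, -1, 3]].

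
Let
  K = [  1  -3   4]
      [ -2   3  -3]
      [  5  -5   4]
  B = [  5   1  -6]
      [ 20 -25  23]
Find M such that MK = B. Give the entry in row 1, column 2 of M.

-2

K is on the right of M, so right-multiply by K⁻¹: M = BK⁻¹.
det K = -2, so K⁻¹ = [[3/2, 4, 3/2], [7/2, 8, 5/2], [5/2, 5, 3/2]].
M = BK⁻¹ = [[5, 1, -6], [20, -25, 23]] · [[3/2, 4, 3/2], [7/2, 8, 5/2], [5/2, 5, 3/2]] = [[-4, -2, 1], [0, -5, 2]].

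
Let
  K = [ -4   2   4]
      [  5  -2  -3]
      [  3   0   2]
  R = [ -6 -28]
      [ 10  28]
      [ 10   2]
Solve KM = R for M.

M = [[2, 2], [-3, -6], [2, -2]]

K is on the left of M, so left-multiply by K⁻¹: M = K⁻¹R.
det K = 2; the adjugate gives K⁻¹ = [[-2, -2, 1], [-19/2, -10, 4], [3, 3, -1]].
M = K⁻¹R = [[-2, -2, 1], [-19/2, -10, 4], [3, 3, -1]] · [[-6, -28], [10, 28], [10, 2]] = [[2, 2], [-3, -6], [2, -2]].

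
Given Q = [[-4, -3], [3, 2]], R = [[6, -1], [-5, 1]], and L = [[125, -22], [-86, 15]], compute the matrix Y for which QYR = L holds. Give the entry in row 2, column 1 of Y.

Left-multiply by Q⁻¹ and right-multiply by R⁻¹: Y = Q⁻¹LR⁻¹.
det Q = 1, so Q⁻¹ = [[2, 3], [-3, -4]].
det R = 1, so R⁻¹ = [[1, 1], [5, 6]].
Q⁻¹L = [[-8, 1], [-31, 6]].
Y = (Q⁻¹L)R⁻¹ = [[-3, -2], [-1, 5]].

-1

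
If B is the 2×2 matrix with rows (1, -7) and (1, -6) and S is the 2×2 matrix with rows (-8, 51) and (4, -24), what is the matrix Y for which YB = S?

B is on the right of Y, so right-multiply by B⁻¹: Y = SB⁻¹.
B has determinant 1; B⁻¹ = [[-6, 7], [-1, 1]].
Y = SB⁻¹ = [[-8, 51], [4, -24]] · [[-6, 7], [-1, 1]] = [[-3, -5], [0, 4]].

Y = [[-3, -5], [0, 4]]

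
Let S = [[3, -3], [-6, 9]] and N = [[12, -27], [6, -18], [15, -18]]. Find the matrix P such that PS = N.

Right-multiplying both sides by S⁻¹ gives P = NS⁻¹.
det S = 9, so S⁻¹ = [[1, 1/3], [2/3, 1/3]].
P = NS⁻¹ = [[12, -27], [6, -18], [15, -18]] · [[1, 1/3], [2/3, 1/3]] = [[-6, -5], [-6, -4], [3, -1]].

P = [[-6, -5], [-6, -4], [3, -1]]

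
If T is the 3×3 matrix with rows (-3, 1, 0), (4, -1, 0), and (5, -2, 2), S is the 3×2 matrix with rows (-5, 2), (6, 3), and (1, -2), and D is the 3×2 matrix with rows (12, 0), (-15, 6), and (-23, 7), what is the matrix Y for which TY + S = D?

TY = D − S = [[17, -2], [-21, 3], [-24, 9]].
T is on the left of Y, so left-multiply by T⁻¹: Y = T⁻¹(D − S).
det T = -2; the adjugate gives T⁻¹ = [[1, 1, 0], [4, 3, 0], [3/2, 1/2, 1/2]].
Y = T⁻¹(D − S) = [[-4, 1], [5, 1], [3, 3]].

Y = [[-4, 1], [5, 1], [3, 3]]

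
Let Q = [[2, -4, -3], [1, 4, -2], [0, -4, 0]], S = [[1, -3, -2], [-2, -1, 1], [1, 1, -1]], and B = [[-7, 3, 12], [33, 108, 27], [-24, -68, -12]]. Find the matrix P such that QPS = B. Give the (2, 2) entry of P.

Isolating P: multiply by Q⁻¹ from the left and S⁻¹ from the right, so P = Q⁻¹BS⁻¹.
det Q = -4, so Q⁻¹ = [[2, -3, -5], [0, 0, -1/4], [1, -2, -3]].
det S = 5, so S⁻¹ = [[0, -1, -1], [-1/5, 1/5, 3/5], [-1/5, -4/5, -7/5]].
Q⁻¹B = [[7, 22, 3], [6, 17, 3], [-1, -9, -6]].
P = (Q⁻¹B)S⁻¹ = [[-5, -5, 2], [-4, -5, 0], [3, 4, 4]].

-5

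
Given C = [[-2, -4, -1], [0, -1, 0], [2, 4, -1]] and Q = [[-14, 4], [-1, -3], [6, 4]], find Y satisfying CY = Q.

Y = [[3, -6], [1, 3], [4, -4]]

Since C multiplies Y on the left, Y = C⁻¹Q.
det C = -4; the adjugate gives C⁻¹ = [[-1/4, 2, 1/4], [0, -1, 0], [-1/2, 0, -1/2]].
Y = C⁻¹Q = [[-1/4, 2, 1/4], [0, -1, 0], [-1/2, 0, -1/2]] · [[-14, 4], [-1, -3], [6, 4]] = [[3, -6], [1, 3], [4, -4]].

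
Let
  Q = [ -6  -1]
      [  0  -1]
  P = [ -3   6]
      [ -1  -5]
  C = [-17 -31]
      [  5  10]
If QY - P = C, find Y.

Y = [[4, 5], [-4, -5]]

QY = C + P = [[-20, -25], [4, 5]].
Left-multiplying both sides by Q⁻¹ gives Y = Q⁻¹(C + P).
det Q = 6, so Q⁻¹ = [[-1/6, 1/6], [0, -1]].
Y = Q⁻¹(C + P) = [[4, 5], [-4, -5]].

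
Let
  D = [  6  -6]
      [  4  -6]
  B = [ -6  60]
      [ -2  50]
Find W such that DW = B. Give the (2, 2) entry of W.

-5

Left-multiplying both sides by D⁻¹ gives W = D⁻¹B.
D has determinant -12; D⁻¹ = [[1/2, -1/2], [1/3, -1/2]].
W = D⁻¹B = [[1/2, -1/2], [1/3, -1/2]] · [[-6, 60], [-2, 50]] = [[-2, 5], [-1, -5]].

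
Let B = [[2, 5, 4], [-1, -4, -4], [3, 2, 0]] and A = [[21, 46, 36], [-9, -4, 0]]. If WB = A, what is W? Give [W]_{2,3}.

Since B sits to the right of W, W = AB⁻¹.
B has determinant -4; B⁻¹ = [[-2, -2, 1], [3, 3, -1], [-5/2, -11/4, 3/4]].
W = AB⁻¹ = [[21, 46, 36], [-9, -4, 0]] · [[-2, -2, 1], [3, 3, -1], [-5/2, -11/4, 3/4]] = [[6, -3, 2], [6, 6, -5]].

-5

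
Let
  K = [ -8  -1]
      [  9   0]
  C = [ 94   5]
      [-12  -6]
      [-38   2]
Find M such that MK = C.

M = [[-5, 6], [6, 4], [-2, -6]]

Right-multiplying both sides by K⁻¹ gives M = CK⁻¹.
det K = 9; the adjugate gives K⁻¹ = [[0, 1/9], [-1, -8/9]].
M = CK⁻¹ = [[94, 5], [-12, -6], [-38, 2]] · [[0, 1/9], [-1, -8/9]] = [[-5, 6], [6, 4], [-2, -6]].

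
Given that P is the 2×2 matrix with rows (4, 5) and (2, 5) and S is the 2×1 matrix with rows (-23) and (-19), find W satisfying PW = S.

W = [[-2], [-3]]

Since P multiplies W on the left, W = P⁻¹S.
P has determinant 10; P⁻¹ = [[1/2, -1/2], [-1/5, 2/5]].
W = P⁻¹S = [[1/2, -1/2], [-1/5, 2/5]] · [[-23], [-19]] = [[-2], [-3]].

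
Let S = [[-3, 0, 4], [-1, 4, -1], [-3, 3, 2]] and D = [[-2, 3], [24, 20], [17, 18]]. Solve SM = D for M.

Since S multiplies M on the left, M = S⁻¹D.
det S = 3, so S⁻¹ = [[11/3, 4, -16/3], [5/3, 2, -7/3], [3, 3, -4]].
M = S⁻¹D = [[11/3, 4, -16/3], [5/3, 2, -7/3], [3, 3, -4]] · [[-2, 3], [24, 20], [17, 18]] = [[-2, -5], [5, 3], [-2, -3]].

M = [[-2, -5], [5, 3], [-2, -3]]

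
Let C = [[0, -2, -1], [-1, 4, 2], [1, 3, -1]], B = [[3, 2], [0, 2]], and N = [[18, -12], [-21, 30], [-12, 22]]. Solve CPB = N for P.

Left-multiply by C⁻¹ and right-multiply by B⁻¹: P = C⁻¹NB⁻¹.
C has determinant 5; C⁻¹ = [[-2, -1, 0], [1/5, 1/5, 1/5], [-7/5, -2/5, -2/5]].
det B = 6; the adjugate gives B⁻¹ = [[1/3, -1/3], [0, 1/2]].
C⁻¹N = [[-15, -6], [-3, 8], [-12, -4]].
P = (C⁻¹N)B⁻¹ = [[-5, 2], [-1, 5], [-4, 2]].

P = [[-5, 2], [-1, 5], [-4, 2]]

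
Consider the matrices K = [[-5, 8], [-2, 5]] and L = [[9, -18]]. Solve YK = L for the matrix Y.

Right-multiplying both sides by K⁻¹ gives Y = LK⁻¹.
det K = -9, so K⁻¹ = [[-5/9, 8/9], [-2/9, 5/9]].
Y = LK⁻¹ = [[9, -18]] · [[-5/9, 8/9], [-2/9, 5/9]] = [[-1, -2]].

Y = [[-1, -2]]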